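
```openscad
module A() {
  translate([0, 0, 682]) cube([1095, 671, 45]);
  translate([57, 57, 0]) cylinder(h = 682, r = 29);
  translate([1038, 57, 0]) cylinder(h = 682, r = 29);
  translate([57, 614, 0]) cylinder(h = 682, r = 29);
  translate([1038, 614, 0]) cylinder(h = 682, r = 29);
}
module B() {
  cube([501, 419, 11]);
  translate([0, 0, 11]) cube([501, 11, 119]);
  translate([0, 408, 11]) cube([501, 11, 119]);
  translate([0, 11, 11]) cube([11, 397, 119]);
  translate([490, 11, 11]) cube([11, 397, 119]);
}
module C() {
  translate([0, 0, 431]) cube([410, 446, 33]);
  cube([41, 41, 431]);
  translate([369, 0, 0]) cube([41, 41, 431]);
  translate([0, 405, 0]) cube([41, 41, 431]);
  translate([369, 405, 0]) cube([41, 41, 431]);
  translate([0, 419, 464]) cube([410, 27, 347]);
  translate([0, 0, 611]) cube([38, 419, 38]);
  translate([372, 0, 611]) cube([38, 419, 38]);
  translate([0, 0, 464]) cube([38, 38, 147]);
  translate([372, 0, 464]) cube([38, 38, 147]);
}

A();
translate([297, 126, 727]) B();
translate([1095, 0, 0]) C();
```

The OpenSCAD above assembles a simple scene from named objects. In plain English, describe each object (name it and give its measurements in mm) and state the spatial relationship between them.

A is a table: top 1095 mm (x) × 671 mm (y), 45 mm thick, upper face at z = 727 mm, on four round legs of 58 mm diameter, each leg's bounding box inset 28 mm from the nearest pair of top edges, running from z = 0 to the bottom of the top.

B is an open-topped rectangular box: outside dimensions 501×419×130 mm, with a uniform wall and base thickness of 11 mm. The base is a full 501×419 slab on the floor; four walls sit on top of the base. The front and back walls (the −y and +y sides) span the full width; the two side walls fit between them.

C is a chair. The seat is a 410×446×33 mm slab with its top at z = 464 mm, on four 41×41 mm corner legs (flush with the seat edges, standing on z = 0). A flat backrest 27 mm thick, 347 mm tall, spans the full seat width and rises from the seat top along its +y edge, rear face flush with the rear of the seat. Two armrests of 38×38 mm section run along each side from the seat's front edge to the front of the backrest, top faces 185 mm above the seat top and outer faces flush with the seat's x-edges; a 38×38 mm post under the front of each armrest stands on the seat at the front corner.

The open box is on top of the table, centred. The chair is against the table's +x side, with their −y faces flush.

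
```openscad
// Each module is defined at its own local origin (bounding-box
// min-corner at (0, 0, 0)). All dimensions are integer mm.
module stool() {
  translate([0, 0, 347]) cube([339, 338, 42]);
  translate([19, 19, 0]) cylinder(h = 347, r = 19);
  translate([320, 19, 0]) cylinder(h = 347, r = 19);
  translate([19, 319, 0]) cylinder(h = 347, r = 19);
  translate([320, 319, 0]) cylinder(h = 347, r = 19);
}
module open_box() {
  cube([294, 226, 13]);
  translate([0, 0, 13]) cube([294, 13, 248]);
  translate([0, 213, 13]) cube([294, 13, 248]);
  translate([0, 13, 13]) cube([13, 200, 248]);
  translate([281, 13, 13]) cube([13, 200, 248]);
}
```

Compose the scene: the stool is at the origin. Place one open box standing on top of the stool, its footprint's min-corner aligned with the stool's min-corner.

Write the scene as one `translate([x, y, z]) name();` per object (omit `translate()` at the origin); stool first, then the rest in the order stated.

stool();
translate([0, 0, 389]) open_box();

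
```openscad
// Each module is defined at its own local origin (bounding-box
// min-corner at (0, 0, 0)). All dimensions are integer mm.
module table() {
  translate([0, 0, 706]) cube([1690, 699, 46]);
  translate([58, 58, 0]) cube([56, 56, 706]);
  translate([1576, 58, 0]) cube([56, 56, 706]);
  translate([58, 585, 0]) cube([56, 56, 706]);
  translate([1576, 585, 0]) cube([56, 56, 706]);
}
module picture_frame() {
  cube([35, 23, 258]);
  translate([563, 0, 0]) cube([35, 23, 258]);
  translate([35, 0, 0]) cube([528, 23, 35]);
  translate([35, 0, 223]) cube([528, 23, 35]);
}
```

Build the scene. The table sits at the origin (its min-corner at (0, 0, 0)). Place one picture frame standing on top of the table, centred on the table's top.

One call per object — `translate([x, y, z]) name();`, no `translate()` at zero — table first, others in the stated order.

table();
translate([546, 338, 752]) picture_frame();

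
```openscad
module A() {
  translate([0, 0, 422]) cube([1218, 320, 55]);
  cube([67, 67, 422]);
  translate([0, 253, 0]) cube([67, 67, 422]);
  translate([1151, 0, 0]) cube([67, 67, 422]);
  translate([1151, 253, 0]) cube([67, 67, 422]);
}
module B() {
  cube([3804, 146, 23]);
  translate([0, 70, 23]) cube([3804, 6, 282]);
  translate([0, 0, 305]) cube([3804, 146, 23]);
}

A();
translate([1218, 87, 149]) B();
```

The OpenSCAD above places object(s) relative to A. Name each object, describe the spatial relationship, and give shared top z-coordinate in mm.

A is a bench. B is an I-beam. The I-beam is beside the bench with their tops flush at z = 477. The shared top z-coordinate is 477 mm.

Both tops at z = 477 mm.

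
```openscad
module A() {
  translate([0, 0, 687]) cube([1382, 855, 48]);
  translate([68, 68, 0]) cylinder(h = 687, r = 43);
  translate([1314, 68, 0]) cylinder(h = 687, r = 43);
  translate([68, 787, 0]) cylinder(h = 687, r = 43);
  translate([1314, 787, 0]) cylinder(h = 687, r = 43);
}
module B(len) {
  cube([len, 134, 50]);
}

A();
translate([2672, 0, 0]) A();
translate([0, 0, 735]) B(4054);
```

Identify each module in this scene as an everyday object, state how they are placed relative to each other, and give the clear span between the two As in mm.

Second table starts at x = 2672; first ends at x = 1382; clear span = 2672 − 1382 = 1290 mm.

A is a table. B is a beam. A beam spans the tops of two tables. The clear span between the two tables is 1290 mm.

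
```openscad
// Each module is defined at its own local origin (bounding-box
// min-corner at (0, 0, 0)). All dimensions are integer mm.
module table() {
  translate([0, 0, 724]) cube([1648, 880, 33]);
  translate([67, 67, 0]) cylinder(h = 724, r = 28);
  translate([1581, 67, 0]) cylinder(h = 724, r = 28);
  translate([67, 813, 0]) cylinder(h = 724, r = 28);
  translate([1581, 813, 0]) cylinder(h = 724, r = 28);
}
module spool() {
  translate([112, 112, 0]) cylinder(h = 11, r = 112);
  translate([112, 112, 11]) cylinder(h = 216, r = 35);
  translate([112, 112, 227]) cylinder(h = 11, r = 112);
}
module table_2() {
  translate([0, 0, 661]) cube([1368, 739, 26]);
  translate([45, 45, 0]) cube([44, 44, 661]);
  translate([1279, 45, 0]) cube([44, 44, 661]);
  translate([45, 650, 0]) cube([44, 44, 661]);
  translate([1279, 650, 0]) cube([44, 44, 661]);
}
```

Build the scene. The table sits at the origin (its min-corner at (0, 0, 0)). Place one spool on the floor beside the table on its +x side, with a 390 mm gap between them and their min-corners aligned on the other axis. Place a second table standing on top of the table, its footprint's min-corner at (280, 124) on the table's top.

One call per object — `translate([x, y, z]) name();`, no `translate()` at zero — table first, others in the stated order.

table();
translate([2038, 0, 0]) spool();
translate([280, 124, 757]) table_2();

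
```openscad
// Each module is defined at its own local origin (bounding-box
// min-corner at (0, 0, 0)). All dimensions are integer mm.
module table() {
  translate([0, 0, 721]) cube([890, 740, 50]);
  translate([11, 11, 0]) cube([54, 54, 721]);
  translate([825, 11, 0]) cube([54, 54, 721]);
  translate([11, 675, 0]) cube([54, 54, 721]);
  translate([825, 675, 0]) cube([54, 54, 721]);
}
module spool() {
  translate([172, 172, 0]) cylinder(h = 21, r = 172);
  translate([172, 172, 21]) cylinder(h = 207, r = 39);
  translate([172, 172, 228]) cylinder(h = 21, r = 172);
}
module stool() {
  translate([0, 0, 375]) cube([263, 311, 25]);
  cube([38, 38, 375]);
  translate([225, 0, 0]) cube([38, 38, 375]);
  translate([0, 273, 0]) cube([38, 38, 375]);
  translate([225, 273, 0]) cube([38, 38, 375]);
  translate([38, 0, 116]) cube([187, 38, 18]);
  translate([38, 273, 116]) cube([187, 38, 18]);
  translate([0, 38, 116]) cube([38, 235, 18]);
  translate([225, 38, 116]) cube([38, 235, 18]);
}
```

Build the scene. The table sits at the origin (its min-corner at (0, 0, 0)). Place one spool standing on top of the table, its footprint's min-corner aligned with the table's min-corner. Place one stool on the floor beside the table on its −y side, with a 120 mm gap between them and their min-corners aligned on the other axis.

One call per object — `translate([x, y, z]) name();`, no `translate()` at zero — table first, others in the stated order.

table();
translate([0, 0, 771]) spool();
translate([0, -431, 0]) stool();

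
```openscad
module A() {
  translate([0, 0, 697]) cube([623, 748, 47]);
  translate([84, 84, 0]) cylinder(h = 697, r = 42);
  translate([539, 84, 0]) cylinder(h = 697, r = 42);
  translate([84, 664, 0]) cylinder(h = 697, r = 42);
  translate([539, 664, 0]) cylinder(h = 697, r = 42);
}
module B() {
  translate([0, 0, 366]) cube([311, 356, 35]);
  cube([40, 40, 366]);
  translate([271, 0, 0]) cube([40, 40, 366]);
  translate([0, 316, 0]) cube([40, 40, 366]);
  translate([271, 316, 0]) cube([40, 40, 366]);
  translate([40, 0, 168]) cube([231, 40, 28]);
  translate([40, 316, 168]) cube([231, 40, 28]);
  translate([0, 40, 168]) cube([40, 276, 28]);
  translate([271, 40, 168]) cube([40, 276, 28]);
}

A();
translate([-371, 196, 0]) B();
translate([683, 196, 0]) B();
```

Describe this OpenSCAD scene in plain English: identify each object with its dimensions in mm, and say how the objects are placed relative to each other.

A is a table with a 623×748 mm rectangular top, 47 mm thick, top surface at z = 744 mm, supported by four round legs of 84 mm diameter, each leg's bounding box inset 42 mm from the nearest pair of top edges, running from the floor.

B is a four-legged stool. The seat is a 311×356×35 mm slab whose top surface is at z = 401 mm; four square legs, each 40×40 mm in cross-section, run from the floor (z = 0) to the underside of the seat, each flush with a corner of the seat. Four stretchers, 40 mm wide and 28 mm tall, connect adjacent legs with their undersides at z = 168 mm, each running between the inner faces of the legs it joins and aligned with the legs' outer faces on the other axis.

Two stools sit around the table at the −x, +x sides.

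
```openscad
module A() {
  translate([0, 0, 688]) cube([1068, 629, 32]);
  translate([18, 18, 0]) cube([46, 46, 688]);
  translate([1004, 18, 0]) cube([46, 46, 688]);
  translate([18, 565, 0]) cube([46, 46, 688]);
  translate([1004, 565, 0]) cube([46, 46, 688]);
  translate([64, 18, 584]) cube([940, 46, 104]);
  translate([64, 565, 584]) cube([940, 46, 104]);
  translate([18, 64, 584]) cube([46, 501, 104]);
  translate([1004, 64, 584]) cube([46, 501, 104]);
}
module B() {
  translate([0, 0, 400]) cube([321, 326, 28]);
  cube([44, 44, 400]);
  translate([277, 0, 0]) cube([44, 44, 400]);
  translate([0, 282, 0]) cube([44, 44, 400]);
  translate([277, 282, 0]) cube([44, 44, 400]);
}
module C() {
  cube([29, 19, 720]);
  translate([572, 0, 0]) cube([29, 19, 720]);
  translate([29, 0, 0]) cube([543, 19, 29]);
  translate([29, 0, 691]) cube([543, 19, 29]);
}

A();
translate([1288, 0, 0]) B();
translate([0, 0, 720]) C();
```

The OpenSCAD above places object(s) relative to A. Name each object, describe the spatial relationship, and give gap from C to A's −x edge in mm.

A is a table. B is a stool. C is a picture frame. The stool is on the floor beside the table on its +x side. The picture frame is on top of the table. The gap from the picture frame to the table's −x edge is 0 mm.

The picture frame's min-x is at 0; the table's min-x is 0; gap = 0 mm.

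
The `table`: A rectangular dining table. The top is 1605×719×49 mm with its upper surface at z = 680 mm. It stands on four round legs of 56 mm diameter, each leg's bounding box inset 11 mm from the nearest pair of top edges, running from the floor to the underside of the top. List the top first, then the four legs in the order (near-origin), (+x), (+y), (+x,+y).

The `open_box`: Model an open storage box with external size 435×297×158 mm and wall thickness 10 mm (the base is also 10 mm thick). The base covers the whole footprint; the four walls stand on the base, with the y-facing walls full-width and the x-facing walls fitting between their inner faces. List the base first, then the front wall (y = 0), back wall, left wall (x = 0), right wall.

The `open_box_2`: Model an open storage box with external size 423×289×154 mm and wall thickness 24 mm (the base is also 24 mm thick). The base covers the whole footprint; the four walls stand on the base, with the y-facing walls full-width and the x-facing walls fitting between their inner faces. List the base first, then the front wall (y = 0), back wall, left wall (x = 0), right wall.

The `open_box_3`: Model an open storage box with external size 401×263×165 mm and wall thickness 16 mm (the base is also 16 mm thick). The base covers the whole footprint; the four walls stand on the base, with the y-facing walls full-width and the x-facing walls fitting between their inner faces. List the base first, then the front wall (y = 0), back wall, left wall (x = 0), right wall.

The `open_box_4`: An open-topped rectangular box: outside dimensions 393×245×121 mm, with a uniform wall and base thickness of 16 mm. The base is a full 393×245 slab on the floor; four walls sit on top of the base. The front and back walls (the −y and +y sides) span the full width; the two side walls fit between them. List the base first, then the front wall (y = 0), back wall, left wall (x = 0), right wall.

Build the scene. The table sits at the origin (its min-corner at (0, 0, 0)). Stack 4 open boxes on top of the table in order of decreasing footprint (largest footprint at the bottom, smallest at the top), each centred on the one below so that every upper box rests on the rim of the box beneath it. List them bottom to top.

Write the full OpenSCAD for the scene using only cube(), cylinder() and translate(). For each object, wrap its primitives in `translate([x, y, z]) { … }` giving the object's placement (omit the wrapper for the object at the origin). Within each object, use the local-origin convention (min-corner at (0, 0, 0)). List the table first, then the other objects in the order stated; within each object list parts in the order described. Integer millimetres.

translate([0, 0, 631]) cube([1605, 719, 49]);
translate([39, 39, 0]) cylinder(h = 631, r = 28);
translate([1566, 39, 0]) cylinder(h = 631, r = 28);
translate([39, 680, 0]) cylinder(h = 631, r = 28);
translate([1566, 680, 0]) cylinder(h = 631, r = 28);
translate([585, 211, 680]) {
  cube([435, 297, 10]);
  translate([0, 0, 10]) cube([435, 10, 148]);
  translate([0, 287, 10]) cube([435, 10, 148]);
  translate([0, 10, 10]) cube([10, 277, 148]);
  translate([425, 10, 10]) cube([10, 277, 148]);
}
translate([591, 215, 838]) {
  cube([423, 289, 24]);
  translate([0, 0, 24]) cube([423, 24, 130]);
  translate([0, 265, 24]) cube([423, 24, 130]);
  translate([0, 24, 24]) cube([24, 241, 130]);
  translate([399, 24, 24]) cube([24, 241, 130]);
}
translate([602, 228, 992]) {
  cube([401, 263, 16]);
  translate([0, 0, 16]) cube([401, 16, 149]);
  translate([0, 247, 16]) cube([401, 16, 149]);
  translate([0, 16, 16]) cube([16, 231, 149]);
  translate([385, 16, 16]) cube([16, 231, 149]);
}
translate([606, 237, 1157]) {
  cube([393, 245, 16]);
  translate([0, 0, 16]) cube([393, 16, 105]);
  translate([0, 229, 16]) cube([393, 16, 105]);
  translate([0, 16, 16]) cube([16, 213, 105]);
  translate([377, 16, 16]) cube([16, 213, 105]);
}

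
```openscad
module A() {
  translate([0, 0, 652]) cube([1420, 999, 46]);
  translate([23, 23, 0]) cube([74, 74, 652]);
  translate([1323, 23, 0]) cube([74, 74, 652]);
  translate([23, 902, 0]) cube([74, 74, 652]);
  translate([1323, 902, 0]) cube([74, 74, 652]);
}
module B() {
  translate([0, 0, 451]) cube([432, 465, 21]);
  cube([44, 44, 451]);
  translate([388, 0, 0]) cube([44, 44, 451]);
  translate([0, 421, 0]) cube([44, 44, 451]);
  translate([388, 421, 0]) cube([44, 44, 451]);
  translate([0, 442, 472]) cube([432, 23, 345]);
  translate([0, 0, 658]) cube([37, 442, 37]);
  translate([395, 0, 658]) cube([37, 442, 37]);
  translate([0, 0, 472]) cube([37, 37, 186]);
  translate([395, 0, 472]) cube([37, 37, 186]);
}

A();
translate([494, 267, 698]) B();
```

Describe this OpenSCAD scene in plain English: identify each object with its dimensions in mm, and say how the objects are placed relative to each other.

A is a table with a 1420×999 mm rectangular top, 46 mm thick, top surface at z = 698 mm, supported by four 74×74 mm square legs, each inset 23 mm from the nearest pair of top edges, running from the floor.

B is a chair: 432×465 mm seat, 21 mm thick, top at z = 472 mm, on four 44 mm square corner legs flush with the seat edges. A 23 mm thick backrest slab spans the full seat width, extending 345 mm above the seat top, its back face flush with the seat's +y edge. Two armrests of 37×37 mm section run along each side from the seat's front edge to the front of the backrest, top faces 223 mm above the seat top and outer faces flush with the seat's x-edges; a 37×37 mm post under the front of each armrest stands on the seat at the front corner.

The chair is on top of the table, centred.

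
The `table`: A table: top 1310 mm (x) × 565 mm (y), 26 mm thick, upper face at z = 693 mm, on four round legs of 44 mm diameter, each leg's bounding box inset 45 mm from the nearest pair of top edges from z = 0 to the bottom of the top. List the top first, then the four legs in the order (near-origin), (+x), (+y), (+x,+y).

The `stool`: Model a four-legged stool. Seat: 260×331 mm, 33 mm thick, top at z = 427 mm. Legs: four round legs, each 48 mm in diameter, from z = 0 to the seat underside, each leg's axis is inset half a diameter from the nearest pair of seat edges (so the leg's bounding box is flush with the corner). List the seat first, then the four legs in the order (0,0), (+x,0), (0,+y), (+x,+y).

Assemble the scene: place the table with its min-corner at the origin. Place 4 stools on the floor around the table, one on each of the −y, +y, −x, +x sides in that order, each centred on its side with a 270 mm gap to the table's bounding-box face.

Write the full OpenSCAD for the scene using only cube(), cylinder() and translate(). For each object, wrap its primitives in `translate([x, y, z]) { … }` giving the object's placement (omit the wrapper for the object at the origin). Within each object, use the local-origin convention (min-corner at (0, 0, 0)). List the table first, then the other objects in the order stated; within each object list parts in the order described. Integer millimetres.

translate([0, 0, 667]) cube([1310, 565, 26]);
translate([67, 67, 0]) cylinder(h = 667, r = 22);
translate([1243, 67, 0]) cylinder(h = 667, r = 22);
translate([67, 498, 0]) cylinder(h = 667, r = 22);
translate([1243, 498, 0]) cylinder(h = 667, r = 22);
translate([525, -601, 0]) {
  translate([0, 0, 394]) cube([260, 331, 33]);
  translate([24, 24, 0]) cylinder(h = 394, r = 24);
  translate([236, 24, 0]) cylinder(h = 394, r = 24);
  translate([24, 307, 0]) cylinder(h = 394, r = 24);
  translate([236, 307, 0]) cylinder(h = 394, r = 24);
}
translate([525, 835, 0]) {
  translate([0, 0, 394]) cube([260, 331, 33]);
  translate([24, 24, 0]) cylinder(h = 394, r = 24);
  translate([236, 24, 0]) cylinder(h = 394, r = 24);
  translate([24, 307, 0]) cylinder(h = 394, r = 24);
  translate([236, 307, 0]) cylinder(h = 394, r = 24);
}
translate([-530, 117, 0]) {
  translate([0, 0, 394]) cube([260, 331, 33]);
  translate([24, 24, 0]) cylinder(h = 394, r = 24);
  translate([236, 24, 0]) cylinder(h = 394, r = 24);
  translate([24, 307, 0]) cylinder(h = 394, r = 24);
  translate([236, 307, 0]) cylinder(h = 394, r = 24);
}
translate([1580, 117, 0]) {
  translate([0, 0, 394]) cube([260, 331, 33]);
  translate([24, 24, 0]) cylinder(h = 394, r = 24);
  translate([236, 24, 0]) cylinder(h = 394, r = 24);
  translate([24, 307, 0]) cylinder(h = 394, r = 24);
  translate([236, 307, 0]) cylinder(h = 394, r = 24);
}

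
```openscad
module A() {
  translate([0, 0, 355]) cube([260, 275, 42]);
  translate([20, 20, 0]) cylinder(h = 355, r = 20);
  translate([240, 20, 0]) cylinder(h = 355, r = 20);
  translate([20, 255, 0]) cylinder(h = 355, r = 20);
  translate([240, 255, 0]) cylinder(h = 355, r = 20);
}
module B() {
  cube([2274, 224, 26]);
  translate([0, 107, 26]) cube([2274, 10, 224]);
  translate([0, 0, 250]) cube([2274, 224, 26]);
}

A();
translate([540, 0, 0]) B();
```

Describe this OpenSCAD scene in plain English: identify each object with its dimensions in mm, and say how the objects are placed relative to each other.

A is a simple wooden stool: a rectangular seat 260 mm (x) by 275 mm (y), 42 mm thick, top face at z = 397 mm, on four round legs, each 40 mm in diameter. The legs rest on z = 0, each leg's axis is inset half a diameter from the nearest pair of seat edges (so the leg's bounding box is flush with the corner).

B is an I-beam lying along x, 2274 mm long. Overall section height 276 mm. Two flanges 224 mm wide (y) and 26 mm thick, one on the floor and one at the top; a web 10 mm thick runs between them, centred on the flange width.

The I-beam is on the floor beside the stool on its +x side.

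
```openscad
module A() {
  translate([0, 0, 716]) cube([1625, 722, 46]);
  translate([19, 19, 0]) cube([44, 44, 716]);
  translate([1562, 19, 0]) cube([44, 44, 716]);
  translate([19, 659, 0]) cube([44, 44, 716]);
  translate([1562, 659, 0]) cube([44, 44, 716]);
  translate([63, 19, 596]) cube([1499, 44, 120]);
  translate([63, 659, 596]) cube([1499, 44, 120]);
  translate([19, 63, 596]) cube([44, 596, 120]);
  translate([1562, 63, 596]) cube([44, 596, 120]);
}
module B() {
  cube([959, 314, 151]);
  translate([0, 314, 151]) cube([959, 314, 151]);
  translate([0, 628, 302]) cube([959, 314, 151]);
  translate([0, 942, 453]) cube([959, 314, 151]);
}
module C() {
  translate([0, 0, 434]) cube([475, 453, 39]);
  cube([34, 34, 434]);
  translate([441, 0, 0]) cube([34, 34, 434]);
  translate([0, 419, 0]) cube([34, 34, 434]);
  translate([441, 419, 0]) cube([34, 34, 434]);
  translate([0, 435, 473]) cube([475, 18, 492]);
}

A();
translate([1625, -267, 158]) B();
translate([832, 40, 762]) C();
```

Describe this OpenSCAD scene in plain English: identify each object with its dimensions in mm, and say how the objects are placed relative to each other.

A is a table: top 1625 mm (x) × 722 mm (y), 46 mm thick, upper face at z = 762 mm, on four 44×44 mm square legs, each inset 19 mm from the nearest pair of top edges, running from z = 0 to the bottom of the top. Four apron rails, 44 mm thick and 120 mm tall, run between adjacent legs with their top edges flush with the underside of the top and their outer faces flush with the legs' outer faces.

B is a straight staircase of 4 solid steps. Each step is 959 mm wide (x), 314 mm deep (y, the going) and 151 mm tall (the rise). The first step rests on the floor; each subsequent step sits one going further in +y and one rise higher in +z, directly behind and above the previous step with no overlap.

C is a chair: 475×453 mm seat, 39 mm thick, top at z = 473 mm, on four 34 mm square corner legs flush with the seat edges. A 18 mm thick backrest slab spans the full seat width, extending 492 mm above the seat top, its back face flush with the seat's +y edge.

The staircase is beside the table with their tops flush at z = 762. The chair is on top of the table.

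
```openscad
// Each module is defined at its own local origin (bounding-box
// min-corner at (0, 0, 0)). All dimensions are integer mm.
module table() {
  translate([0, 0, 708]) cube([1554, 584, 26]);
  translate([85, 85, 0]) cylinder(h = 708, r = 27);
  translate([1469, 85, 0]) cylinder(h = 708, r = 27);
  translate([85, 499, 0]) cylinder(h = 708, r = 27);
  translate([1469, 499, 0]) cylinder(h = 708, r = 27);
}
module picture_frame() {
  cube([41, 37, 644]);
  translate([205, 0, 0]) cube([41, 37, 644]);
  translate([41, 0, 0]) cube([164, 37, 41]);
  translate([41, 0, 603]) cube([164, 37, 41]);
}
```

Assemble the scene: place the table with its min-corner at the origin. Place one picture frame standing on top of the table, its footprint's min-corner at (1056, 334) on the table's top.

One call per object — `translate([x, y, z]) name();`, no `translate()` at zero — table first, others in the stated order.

table();
translate([1056, 334, 734]) picture_frame();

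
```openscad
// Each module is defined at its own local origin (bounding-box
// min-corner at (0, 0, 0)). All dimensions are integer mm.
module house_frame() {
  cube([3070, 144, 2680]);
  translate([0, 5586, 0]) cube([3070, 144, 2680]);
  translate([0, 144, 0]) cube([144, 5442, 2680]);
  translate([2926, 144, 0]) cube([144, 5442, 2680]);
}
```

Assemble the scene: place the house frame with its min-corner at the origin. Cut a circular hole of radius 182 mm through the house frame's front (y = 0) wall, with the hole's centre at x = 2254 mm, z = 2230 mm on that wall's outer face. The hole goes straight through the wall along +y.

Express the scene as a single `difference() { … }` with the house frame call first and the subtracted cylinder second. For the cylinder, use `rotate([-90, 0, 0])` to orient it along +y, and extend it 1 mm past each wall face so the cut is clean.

difference() {
  house_frame();
  translate([2254, -1, 2230]) rotate([-90, 0, 0]) cylinder(h = 146, r = 182);
}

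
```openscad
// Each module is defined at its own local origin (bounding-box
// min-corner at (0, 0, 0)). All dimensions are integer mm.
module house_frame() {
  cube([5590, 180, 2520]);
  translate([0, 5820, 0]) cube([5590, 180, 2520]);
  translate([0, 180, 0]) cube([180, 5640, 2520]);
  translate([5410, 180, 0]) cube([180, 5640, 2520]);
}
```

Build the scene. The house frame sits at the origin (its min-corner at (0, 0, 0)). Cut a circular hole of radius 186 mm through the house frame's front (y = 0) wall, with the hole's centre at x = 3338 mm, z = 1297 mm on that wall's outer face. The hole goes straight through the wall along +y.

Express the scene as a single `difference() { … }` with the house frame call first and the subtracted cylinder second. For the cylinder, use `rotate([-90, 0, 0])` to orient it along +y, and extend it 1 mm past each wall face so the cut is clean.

difference() {
  house_frame();
  translate([3338, -1, 1297]) rotate([-90, 0, 0]) cylinder(h = 182, r = 186);
}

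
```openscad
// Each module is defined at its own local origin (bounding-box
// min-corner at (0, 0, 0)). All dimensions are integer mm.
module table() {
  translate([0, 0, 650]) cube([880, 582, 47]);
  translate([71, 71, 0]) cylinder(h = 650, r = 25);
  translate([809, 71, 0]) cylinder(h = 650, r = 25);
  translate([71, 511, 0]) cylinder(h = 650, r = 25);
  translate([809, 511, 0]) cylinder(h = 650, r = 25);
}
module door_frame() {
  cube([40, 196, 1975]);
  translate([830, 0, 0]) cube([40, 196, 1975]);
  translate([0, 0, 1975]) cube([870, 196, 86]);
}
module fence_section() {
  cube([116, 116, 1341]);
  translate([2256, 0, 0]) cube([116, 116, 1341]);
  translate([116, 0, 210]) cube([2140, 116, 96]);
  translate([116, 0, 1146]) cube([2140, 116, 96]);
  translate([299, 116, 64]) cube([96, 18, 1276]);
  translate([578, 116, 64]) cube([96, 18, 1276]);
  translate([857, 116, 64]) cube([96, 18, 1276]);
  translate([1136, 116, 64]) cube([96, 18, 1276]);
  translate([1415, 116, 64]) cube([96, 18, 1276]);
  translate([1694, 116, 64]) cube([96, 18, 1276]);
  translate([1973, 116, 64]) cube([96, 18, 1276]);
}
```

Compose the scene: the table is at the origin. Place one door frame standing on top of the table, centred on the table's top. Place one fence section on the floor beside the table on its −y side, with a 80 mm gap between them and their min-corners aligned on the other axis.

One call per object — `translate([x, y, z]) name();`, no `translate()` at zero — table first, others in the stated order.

table();
translate([5, 193, 697]) door_frame();
translate([0, -214, 0]) fence_section();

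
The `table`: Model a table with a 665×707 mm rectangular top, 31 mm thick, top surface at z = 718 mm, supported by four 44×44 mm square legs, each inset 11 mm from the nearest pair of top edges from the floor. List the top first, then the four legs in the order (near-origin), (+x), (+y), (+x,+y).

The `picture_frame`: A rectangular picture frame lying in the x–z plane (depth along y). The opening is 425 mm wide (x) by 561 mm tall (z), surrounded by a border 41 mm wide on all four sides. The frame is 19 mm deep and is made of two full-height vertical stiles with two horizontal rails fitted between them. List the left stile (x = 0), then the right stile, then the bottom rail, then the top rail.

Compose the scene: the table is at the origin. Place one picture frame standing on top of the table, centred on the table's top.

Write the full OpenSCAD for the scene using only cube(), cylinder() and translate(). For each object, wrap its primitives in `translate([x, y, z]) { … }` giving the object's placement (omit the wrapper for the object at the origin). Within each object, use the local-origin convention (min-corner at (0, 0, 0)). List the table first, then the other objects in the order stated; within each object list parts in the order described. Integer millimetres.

translate([0, 0, 687]) cube([665, 707, 31]);
translate([11, 11, 0]) cube([44, 44, 687]);
translate([610, 11, 0]) cube([44, 44, 687]);
translate([11, 652, 0]) cube([44, 44, 687]);
translate([610, 652, 0]) cube([44, 44, 687]);
translate([79, 344, 718]) {
  cube([41, 19, 643]);
  translate([466, 0, 0]) cube([41, 19, 643]);
  translate([41, 0, 0]) cube([425, 19, 41]);
  translate([41, 0, 602]) cube([425, 19, 41]);
}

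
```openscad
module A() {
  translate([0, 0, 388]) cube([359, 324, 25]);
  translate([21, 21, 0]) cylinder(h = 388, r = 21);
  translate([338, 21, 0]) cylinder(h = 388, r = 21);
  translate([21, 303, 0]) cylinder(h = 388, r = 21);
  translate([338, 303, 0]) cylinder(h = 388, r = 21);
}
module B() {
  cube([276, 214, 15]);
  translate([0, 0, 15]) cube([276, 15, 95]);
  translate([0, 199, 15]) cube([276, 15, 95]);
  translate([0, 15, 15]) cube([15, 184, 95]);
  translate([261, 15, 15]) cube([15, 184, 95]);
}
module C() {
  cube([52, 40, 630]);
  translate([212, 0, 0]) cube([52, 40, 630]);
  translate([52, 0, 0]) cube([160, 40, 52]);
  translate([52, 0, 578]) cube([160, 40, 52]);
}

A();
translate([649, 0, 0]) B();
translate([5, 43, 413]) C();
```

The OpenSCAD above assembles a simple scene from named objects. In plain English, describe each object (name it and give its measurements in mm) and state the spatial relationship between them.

A is a simple wooden stool: a rectangular seat 359 mm (x) by 324 mm (y), 25 mm thick, top face at z = 413 mm, on four round legs, each 42 mm in diameter. The legs rest on z = 0, each leg's axis is inset half a diameter from the nearest pair of seat edges (so the leg's bounding box is flush with the corner).

B is an open storage box with external size 276×214×110 mm and wall thickness 15 mm (the base is also 15 mm thick). The base covers the whole footprint; the four walls stand on the base, with the y-facing walls full-width and the x-facing walls fitting between their inner faces.

C is a rectangular picture frame lying in the x–z plane (depth along y). The opening is 160 mm wide (x) by 526 mm tall (z), surrounded by a border 52 mm wide on all four sides. The frame is 40 mm deep and is made of two full-height vertical stiles with two horizontal rails fitted between them.

The open box is on the floor beside the stool on its +x side. The picture frame is on top of the stool.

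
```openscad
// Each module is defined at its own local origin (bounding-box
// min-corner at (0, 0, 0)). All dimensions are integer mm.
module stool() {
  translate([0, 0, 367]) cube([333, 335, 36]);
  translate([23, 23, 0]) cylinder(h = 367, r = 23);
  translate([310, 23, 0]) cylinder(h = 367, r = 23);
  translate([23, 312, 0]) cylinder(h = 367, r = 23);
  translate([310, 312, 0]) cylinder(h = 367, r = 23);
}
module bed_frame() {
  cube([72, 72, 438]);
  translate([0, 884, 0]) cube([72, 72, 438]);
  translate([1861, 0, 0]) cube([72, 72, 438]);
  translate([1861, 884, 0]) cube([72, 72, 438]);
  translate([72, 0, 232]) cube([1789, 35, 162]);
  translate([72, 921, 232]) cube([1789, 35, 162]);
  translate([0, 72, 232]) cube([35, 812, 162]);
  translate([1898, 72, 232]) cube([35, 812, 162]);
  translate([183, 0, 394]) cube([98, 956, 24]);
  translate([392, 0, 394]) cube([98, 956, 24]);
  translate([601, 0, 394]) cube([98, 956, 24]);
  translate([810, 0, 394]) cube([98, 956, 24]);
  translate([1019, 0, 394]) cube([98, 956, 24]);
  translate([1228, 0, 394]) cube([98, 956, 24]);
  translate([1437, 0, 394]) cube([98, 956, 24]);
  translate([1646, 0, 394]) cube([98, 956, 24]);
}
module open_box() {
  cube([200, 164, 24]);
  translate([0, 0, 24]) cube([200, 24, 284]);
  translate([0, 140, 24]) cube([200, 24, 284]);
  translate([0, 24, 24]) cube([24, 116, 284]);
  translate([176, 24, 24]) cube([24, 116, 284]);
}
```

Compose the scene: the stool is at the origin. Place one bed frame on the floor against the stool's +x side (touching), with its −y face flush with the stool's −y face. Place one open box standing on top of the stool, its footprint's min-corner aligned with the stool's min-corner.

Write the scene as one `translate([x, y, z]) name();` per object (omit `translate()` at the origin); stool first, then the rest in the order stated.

stool();
translate([333, 0, 0]) bed_frame();
translate([0, 0, 403]) open_box();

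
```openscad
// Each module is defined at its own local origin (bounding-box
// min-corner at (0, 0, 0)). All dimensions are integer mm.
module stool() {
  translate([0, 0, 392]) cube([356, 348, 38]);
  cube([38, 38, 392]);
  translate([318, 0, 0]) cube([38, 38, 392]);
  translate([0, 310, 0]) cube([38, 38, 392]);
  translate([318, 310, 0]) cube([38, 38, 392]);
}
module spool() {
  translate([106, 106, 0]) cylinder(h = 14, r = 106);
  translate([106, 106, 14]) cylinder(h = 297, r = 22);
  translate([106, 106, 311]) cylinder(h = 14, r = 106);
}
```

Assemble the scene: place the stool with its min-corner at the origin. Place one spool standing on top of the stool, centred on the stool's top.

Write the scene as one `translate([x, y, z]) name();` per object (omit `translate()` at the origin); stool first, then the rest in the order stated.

stool();
translate([72, 68, 430]) spool();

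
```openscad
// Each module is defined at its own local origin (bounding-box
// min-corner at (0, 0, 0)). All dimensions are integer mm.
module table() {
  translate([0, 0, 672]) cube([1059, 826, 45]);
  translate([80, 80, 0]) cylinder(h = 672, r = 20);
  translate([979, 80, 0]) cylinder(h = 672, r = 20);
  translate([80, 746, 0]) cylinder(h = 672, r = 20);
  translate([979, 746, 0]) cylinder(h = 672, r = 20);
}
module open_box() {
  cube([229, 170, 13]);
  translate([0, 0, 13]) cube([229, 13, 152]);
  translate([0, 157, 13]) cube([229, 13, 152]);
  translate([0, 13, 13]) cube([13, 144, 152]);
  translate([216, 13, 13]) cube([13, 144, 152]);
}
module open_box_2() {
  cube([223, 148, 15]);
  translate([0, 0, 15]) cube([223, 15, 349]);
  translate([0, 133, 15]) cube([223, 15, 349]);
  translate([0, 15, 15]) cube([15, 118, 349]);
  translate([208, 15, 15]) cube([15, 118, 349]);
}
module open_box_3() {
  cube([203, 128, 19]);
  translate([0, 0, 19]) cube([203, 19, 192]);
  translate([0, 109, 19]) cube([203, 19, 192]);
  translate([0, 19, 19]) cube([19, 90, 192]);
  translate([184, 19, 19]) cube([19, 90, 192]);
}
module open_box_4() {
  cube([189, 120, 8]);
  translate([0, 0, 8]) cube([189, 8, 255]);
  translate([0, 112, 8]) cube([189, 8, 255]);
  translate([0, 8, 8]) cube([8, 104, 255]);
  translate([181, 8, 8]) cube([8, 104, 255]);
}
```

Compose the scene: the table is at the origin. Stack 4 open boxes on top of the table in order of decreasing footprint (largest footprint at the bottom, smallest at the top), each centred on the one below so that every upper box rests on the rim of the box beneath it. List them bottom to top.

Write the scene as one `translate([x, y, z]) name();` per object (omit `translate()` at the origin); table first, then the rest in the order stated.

table();
translate([415, 328, 717]) open_box();
translate([418, 339, 882]) open_box_2();
translate([428, 349, 1246]) open_box_3();
translate([435, 353, 1457]) open_box_4();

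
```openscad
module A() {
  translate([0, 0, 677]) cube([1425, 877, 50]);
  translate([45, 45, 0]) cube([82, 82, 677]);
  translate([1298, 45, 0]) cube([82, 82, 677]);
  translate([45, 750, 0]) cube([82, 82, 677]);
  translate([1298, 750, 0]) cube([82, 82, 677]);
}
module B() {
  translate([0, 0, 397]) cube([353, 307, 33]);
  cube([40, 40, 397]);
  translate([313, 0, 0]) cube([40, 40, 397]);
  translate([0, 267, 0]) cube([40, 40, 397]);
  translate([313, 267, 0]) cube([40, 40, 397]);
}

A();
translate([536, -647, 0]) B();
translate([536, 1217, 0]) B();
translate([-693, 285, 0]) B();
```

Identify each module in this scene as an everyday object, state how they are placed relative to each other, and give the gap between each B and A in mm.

Each stool's nearest face is 340 mm from the table's bounding box.

A is a table. B is a stool. Three stools sit around the table at the −y, +y, −x sides. The gap between each stool and the table is 340 mm.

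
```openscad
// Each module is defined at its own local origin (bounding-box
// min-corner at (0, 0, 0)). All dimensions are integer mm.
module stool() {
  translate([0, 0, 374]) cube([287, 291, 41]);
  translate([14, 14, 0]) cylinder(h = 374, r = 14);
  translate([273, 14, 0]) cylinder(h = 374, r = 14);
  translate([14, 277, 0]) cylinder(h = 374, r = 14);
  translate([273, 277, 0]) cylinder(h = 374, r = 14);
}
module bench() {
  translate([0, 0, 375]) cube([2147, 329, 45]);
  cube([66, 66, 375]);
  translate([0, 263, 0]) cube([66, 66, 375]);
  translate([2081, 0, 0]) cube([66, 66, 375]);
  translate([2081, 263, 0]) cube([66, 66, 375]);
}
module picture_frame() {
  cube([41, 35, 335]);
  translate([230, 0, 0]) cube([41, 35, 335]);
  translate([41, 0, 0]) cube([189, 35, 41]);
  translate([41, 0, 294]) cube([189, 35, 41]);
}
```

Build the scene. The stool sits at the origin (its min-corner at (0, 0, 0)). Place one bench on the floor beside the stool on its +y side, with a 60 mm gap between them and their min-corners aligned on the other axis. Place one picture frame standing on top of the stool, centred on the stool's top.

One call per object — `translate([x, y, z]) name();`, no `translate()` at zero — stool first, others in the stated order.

stool();
translate([0, 351, 0]) bench();
translate([8, 128, 415]) picture_frame();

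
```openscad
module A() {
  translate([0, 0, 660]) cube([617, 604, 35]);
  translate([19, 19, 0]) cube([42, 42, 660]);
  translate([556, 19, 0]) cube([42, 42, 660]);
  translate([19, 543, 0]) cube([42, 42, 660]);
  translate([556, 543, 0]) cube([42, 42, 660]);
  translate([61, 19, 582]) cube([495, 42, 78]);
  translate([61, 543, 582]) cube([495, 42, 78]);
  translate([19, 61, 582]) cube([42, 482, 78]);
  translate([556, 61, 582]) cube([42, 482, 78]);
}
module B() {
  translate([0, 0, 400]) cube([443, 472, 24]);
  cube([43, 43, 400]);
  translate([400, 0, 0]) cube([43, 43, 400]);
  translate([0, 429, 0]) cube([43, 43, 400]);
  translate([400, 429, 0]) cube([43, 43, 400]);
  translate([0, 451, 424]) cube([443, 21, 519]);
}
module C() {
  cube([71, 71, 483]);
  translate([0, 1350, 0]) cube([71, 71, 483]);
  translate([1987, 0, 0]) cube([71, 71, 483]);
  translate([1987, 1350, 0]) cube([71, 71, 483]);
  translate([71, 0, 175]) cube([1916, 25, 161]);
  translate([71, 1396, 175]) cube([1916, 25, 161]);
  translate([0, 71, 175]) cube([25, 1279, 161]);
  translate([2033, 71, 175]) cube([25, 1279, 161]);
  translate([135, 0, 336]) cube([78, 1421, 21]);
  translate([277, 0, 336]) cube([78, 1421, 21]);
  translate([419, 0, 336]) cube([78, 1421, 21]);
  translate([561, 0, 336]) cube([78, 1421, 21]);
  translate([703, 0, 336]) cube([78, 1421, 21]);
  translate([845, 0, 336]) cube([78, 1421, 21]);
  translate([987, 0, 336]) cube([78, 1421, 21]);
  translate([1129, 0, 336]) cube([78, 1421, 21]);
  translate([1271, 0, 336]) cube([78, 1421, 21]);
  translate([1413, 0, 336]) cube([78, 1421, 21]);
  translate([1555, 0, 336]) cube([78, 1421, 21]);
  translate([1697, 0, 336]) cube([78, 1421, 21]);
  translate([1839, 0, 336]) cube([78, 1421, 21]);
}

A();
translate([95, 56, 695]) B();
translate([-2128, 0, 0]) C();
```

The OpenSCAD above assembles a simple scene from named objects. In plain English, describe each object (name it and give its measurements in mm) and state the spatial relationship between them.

A is a table with a 617×604 mm rectangular top, 35 mm thick, top surface at z = 695 mm, supported by four 42×42 mm square legs, each inset 19 mm from the nearest pair of top edges, running from the floor. Four apron rails, 42 mm thick and 78 mm tall, run between adjacent legs with their top edges flush with the underside of the top and their outer faces flush with the legs' outer faces.

B is a chair: 443×472 mm seat, 24 mm thick, top at z = 424 mm, on four 43 mm square corner legs flush with the seat edges. A 21 mm thick backrest slab spans the full seat width, extending 519 mm above the seat top, its back face flush with the seat's +y edge.

C is a bed frame 2058 mm long (x) by 1421 mm wide (y). Four 71×71 mm corner posts, 483 mm tall, at the corners of the footprint. Four rails of 25 mm thickness and 161 mm height run between adjacent posts with their undersides at z = 175 mm, their outer faces flush with the outside of the frame (the two x-running rails run between the posts' inner faces; the two y-running rails run between the posts' inner faces). 13 slats, each 78 mm wide (x) and 21 mm thick, lie across the top of the two x-running rails, running the full 1421 mm width of the frame in y; the slats are evenly spaced along x between the inner faces of the end posts with equal gaps (rounded down to the nearest mm) at the −x end and between each pair — any rounding remainder accumulates at the +x end.

The chair is on top of the table. The bed frame is on the floor beside the table on its −x side.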